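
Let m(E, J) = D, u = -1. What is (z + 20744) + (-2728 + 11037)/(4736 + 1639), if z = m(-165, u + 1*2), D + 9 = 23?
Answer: 132340559/6375 ≈ 20759.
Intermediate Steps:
D = 14 (D = -9 + 23 = 14)
m(E, J) = 14
z = 14
(z + 20744) + (-2728 + 11037)/(4736 + 1639) = (14 + 20744) + (-2728 + 11037)/(4736 + 1639) = 20758 + 8309/6375 = 132340559/6375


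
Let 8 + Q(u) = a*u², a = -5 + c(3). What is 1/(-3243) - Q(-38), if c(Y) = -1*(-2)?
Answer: 14074619/3243 ≈ 4340.0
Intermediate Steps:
c(Y) = 2
a = -3 (a = -5 + 2 = -3)
Q(u) = -8 - 3*u²
1/(-3243) - Q(-38) = 1/(-3243) - (-8 - 3*(-38)²) = -1/3243 - (-8 - 3*1444) = -1/3243 - (-8 - 4332) = -1/3243 - 1*(-4340) = -1/3243 + 4340 = 14074619/3243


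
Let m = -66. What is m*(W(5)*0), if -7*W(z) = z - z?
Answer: 0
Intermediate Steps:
W(z) = 0 (W(z) = -(z - z)/7 = -⅐*0 = 0)
m*(W(5)*0) = -0*0 = -66*0 = 0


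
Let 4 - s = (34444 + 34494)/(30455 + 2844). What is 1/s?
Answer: 33299/64258 ≈ 0.51821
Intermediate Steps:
s = 64258/33299 (s = 4 - (34444 + 34494)/(30455 + 2844) = 4 - 68938/33299 = 64258/33299 ≈ 1.9297)
1/s = 1/(64258/33299) = 33299/64258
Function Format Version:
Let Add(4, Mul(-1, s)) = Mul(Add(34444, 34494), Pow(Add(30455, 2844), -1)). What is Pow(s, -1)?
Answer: Rational(33299, 64258) ≈ 0.51821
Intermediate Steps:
s = Rational(64258, 33299) (s = Add(4, Mul(-1, Mul(Add(34444, 34494), Pow(Add(30455, 2844), -1)))) = Add(4, Mul(-1, Mul(68938, Pow(33299, -1)))) = Add(4, Mul(-1, Mul(68938, Rational(1, 33299)))) = Add(4, Mul(-1, Rational(68938, 33299))) = Add(4, Rational(-68938, 33299)) = Rational(64258, 33299) ≈ 1.9297)
Pow(s, -1) = Pow(Rational(64258, 33299), -1) = Rational(33299, 64258)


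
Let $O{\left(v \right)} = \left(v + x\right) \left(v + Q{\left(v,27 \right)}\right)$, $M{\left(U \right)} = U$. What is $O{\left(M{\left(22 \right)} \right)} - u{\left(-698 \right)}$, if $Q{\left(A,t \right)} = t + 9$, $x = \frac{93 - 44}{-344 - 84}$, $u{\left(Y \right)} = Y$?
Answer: $\frac{421015}{214} \approx 1967.4$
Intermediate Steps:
$x = - \frac{49}{428}$ ($x = \frac{49}{-428} = 49 \left(- \frac{1}{428}\right) = - \frac{49}{428} \approx -0.11449$)
$Q{\left(A,t \right)} = 9 + t$
$O{\left(v \right)} = \left(36 + v\right) \left(- \frac{49}{428} + v\right)$ ($O{\left(v \right)} = \left(v - \frac{49}{428}\right) \left(v + \left(9 + 27\right)\right) = \left(- \frac{49}{428} + v\right) \left(v + 36\right) = \left(- \frac{49}{428} + v\right) \left(36 + v\right) = \left(36 + v\right) \left(- \frac{49}{428} + v\right)$)
$O{\left(M{\left(22 \right)} \right)} - u{\left(-698 \right)} = \left(- \frac{441}{107} + 22^{2} + \frac{15359}{428} \cdot 22\right) - -698 = \left(- \frac{441}{107} + 484 + \frac{168949}{214}\right) + 698 = \frac{271643}{214} + 698 = \frac{421015}{214}$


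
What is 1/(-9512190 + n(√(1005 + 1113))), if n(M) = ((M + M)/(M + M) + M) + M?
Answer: -9512189/90481739563249 - 2*√2118/90481739563249 ≈ -1.0513e-7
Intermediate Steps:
n(M) = 1 + 2*M (n(M) = ((2*M)/((2*M)) + M) + M = ((2*M)*(1/(2*M)) + M) + M = (1 + M) + M = 1 + 2*M)
1/(-9512190 + n(√(1005 + 1113))) = 1/(-9512190 + (1 + 2*√(1005 + 1113))) = 1/(-9512190 + (1 + 2*√2118)) = 1/(-9512189 + 2*√2118)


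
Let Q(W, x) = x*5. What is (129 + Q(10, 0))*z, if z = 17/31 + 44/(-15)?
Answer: -47687/155 ≈ -307.66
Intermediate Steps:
z = -1109/465 (z = 17*(1/31) + 44*(-1/15) = 17/31 - 44/15 = -1109/465 ≈ -2.3849)
Q(W, x) = 5*x
(129 + Q(10, 0))*z = (129 + 5*0)*(-1109/465) = (129 + 0)*(-1109/465) = 129*(-1109/465) = -47687/155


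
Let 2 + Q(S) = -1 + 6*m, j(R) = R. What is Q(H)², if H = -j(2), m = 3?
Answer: 225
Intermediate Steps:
H = -2 (H = -1*2 = -2)
Q(S) = 15 (Q(S) = -2 + (-1 + 6*3) = -2 + (-1 + 18) = -2 + 17 = 15)
Q(H)² = 15² = 225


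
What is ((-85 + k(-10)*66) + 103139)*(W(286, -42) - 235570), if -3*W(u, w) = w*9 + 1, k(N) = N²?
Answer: -77452238782/3 ≈ -2.5817e+10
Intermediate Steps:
W(u, w) = -⅓ - 3*w (W(u, w) = -(w*9 + 1)/3 = -(9*w + 1)/3 = -(1 + 9*w)/3 = -⅓ - 3*w)
((-85 + k(-10)*66) + 103139)*(W(286, -42) - 235570) = ((-85 + (-10)²*66) + 103139)*((-⅓ - 3*(-42)) - 235570) = ((-85 + 100*66) + 103139)*((-⅓ + 126) - 235570) = ((-85 + 6600) + 103139)*(377/3 - 235570) = (6515 + 103139)*(-706333/3) = 109654*(-706333/3) = -77452238782/3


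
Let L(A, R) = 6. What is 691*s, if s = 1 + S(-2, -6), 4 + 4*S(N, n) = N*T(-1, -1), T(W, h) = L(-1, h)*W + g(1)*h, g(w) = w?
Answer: 4837/2 ≈ 2418.5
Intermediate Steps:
T(W, h) = h + 6*W (T(W, h) = 6*W + 1*h = 6*W + h = h + 6*W)
S(N, n) = -1 - 7*N/4 (S(N, n) = -1 + (N*(-1 + 6*(-1)))/4 = -1 + (N*(-1 - 6))/4 = -1 + (N*(-7))/4 = -1 + (-7*N)/4 = -1 - 7*N/4)
s = 7/2 (s = 1 + (-1 - 7/4*(-2)) = 1 + (-1 + 7/2) = 1 + 5/2 = 7/2 ≈ 3.5000)
691*s = 691*(7/2) = 4837/2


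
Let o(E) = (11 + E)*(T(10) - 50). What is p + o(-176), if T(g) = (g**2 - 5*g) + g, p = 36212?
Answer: 34562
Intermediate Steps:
T(g) = g**2 - 4*g
o(E) = 110 + 10*E (o(E) = (11 + E)*(10*(-4 + 10) - 50) = (11 + E)*(10*6 - 50) = (11 + E)*(60 - 50) = (11 + E)*10 = 110 + 10*E)
p + o(-176) = 36212 + (110 + 10*(-176)) = 36212 + (110 - 1760) = 36212 - 1650 = 34562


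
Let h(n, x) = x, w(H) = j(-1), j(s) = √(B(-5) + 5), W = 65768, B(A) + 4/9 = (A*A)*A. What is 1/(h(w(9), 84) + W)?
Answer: 1/65852 ≈ 1.5186e-5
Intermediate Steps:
B(A) = -4/9 + A³ (B(A) = -4/9 + (A*A)*A = -4/9 + A²*A = -4/9 + A³)
j(s) = 2*I*√271/3 (j(s) = √((-4/9 + (-5)³) + 5) = √((-4/9 - 125) + 5) = √(-1129/9 + 5) = √(-1084/9) = 2*I*√271/3)
w(H) = 2*I*√271/3
1/(h(w(9), 84) + W) = 1/(84 + 65768) = 1/65852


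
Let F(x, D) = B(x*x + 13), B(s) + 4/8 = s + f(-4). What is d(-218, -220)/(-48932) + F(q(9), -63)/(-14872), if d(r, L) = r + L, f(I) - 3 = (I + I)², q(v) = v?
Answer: -51525/27989104 ≈ -0.0018409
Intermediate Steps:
f(I) = 3 + 4*I² (f(I) = 3 + (I + I)² = 3 + (2*I)² = 3 + 4*I²)
d(r, L) = L + r
B(s) = 133/2 + s (B(s) = -½ + (s + (3 + 4*(-4)²)) = -½ + (s + (3 + 4*16)) = -½ + (s + (3 + 64)) = -½ + (s + 67) = -½ + (67 + s) = 133/2 + s)
F(x, D) = 159/2 + x² (F(x, D) = 133/2 + (x*x + 13) = 133/2 + (x² + 13) = 133/2 + (13 + x²) = 159/2 + x²)
d(-218, -220)/(-48932) + F(q(9), -63)/(-14872) = (-220 - 218)/(-48932) + (159/2 + 9²)/(-14872) = -438*(-1/48932) + (159/2 + 81)*(-1/14872) = 219/24466 + (321/2)*(-1/14872) = 219/24466 - 321/29744 = -51525/27989104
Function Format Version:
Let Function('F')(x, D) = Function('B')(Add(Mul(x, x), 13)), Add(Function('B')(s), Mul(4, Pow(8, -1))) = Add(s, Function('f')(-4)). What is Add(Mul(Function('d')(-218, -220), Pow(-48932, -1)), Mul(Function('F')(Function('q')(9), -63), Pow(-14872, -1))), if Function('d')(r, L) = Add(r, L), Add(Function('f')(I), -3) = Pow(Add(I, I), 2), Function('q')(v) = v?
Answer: Rational(-51525, 27989104) ≈ -0.0018409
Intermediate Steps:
Function('f')(I) = Add(3, Mul(4, Pow(I, 2))) (Function('f')(I) = Add(3, Pow(Add(I, I), 2)) = Add(3, Pow(Mul(2, I), 2)) = Add(3, Mul(4, Pow(I, 2))))
Function('d')(r, L) = Add(L, r)
Function('B')(s) = Add(Rational(133, 2), s) (Function('B')(s) = Add(Rational(-1, 2), Add(s, Add(3, Mul(4, Pow(-4, 2))))) = Add(Rational(-1, 2), Add(s, Add(3, Mul(4, 16)))) = Add(Rational(-1, 2), Add(s, Add(3, 64))) = Add(Rational(-1, 2), Add(s, 67)) = Add(Rational(-1, 2), Add(67, s)) = Add(Rational(133, 2), s))
Function('F')(x, D) = Add(Rational(159, 2), Pow(x, 2)) (Function('F')(x, D) = Add(Rational(133, 2), Add(Mul(x, x), 13)) = Add(Rational(133, 2), Add(Pow(x, 2), 13)) = Add(Rational(133, 2), Add(13, Pow(x, 2))) = Add(Rational(159, 2), Pow(x, 2)))
Add(Mul(Function('d')(-218, -220), Pow(-48932, -1)), Mul(Function('F')(Function('q')(9), -63), Pow(-14872, -1))) = Add(Mul(Add(-220, -218), Pow(-48932, -1)), Mul(Add(Rational(159, 2), Pow(9, 2)), Pow(-14872, -1))) = Add(Mul(-438, Rational(-1, 48932)), Mul(Add(Rational(159, 2), 81), Rational(-1, 14872))) = Add(Rational(219, 24466), Mul(Rational(321, 2), Rational(-1, 14872))) = Add(Rational(219, 24466), Rational(-321, 29744)) = Rational(-51525, 27989104)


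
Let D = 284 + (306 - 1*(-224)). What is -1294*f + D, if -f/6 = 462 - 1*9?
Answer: 3517906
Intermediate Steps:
D = 814 (D = 284 + (306 + 224) = 284 + 530 = 814)
f = -2718 (f = -6*(462 - 1*9) = -6*(462 - 9) = -6*453 = -2718)
-1294*f + D = -1294*(-2718) + 814 = 3517092 + 814 = 3517906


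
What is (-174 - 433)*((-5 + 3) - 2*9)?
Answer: 12140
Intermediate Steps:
(-174 - 433)*((-5 + 3) - 2*9) = -607*(-2 - 18) = -607*(-20) = 12140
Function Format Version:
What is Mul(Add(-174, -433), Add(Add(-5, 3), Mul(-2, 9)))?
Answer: 12140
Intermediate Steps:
Mul(Add(-174, -433), Add(Add(-5, 3), Mul(-2, 9))) = Mul(-607, Add(-2, -18)) = Mul(-607, -20) = 12140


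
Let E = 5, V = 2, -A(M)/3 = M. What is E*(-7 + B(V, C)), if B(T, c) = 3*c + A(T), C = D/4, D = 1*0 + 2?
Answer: -115/2 ≈ -57.500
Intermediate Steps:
A(M) = -3*M
D = 2 (D = 0 + 2 = 2)
C = ½ (C = 2/4 = 2*(¼) = ½ ≈ 0.50000)
B(T, c) = -3*T + 3*c (B(T, c) = 3*c - 3*T = -3*T + 3*c)
E*(-7 + B(V, C)) = 5*(-7 + (-3*2 + 3*(½))) = 5*(-7 + (-6 + 3/2)) = 5*(-7 - 9/2) = 5*(-23/2) = -115/2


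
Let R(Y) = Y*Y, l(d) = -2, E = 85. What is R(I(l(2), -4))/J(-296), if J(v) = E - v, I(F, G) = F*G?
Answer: 64/381 ≈ 0.16798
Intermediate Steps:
J(v) = 85 - v
R(Y) = Y²
R(I(l(2), -4))/J(-296) = (-2*(-4))²/(85 - 1*(-296)) = 8²/(85 + 296) = 64/381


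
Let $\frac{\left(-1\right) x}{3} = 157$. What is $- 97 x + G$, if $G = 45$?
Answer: $45732$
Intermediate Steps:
$x = -471$ ($x = \left(-3\right) 157 = -471$)
$- 97 x + G = \left(-97\right) \left(-471\right) + 45 = 45687 + 45 = 45732$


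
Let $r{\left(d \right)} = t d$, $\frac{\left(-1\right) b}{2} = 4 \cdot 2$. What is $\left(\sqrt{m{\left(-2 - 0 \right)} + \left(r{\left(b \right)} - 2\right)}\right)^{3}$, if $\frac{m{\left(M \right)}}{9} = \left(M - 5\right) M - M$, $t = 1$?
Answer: $378 \sqrt{14} \approx 1414.3$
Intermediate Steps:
$b = -16$ ($b = - 2 \cdot 4 \cdot 2 = \left(-2\right) 8 = -16$)
$r{\left(d \right)} = d$ ($r{\left(d \right)} = 1 d = d$)
$m{\left(M \right)} = - 9 M + 9 M \left(-5 + M\right)$ ($m{\left(M \right)} = 9 \left(\left(M - 5\right) M - M\right) = 9 \left(\left(-5 + M\right) M - M\right) = 9 \left(M \left(-5 + M\right) - M\right) = 9 \left(- M + M \left(-5 + M\right)\right) = - 9 M + 9 M \left(-5 + M\right)$)
$\left(\sqrt{m{\left(-2 - 0 \right)} + \left(r{\left(b \right)} - 2\right)}\right)^{3} = \left(\sqrt{9 \left(-2 - 0\right) \left(-6 - 2\right) - 18}\right)^{3} = \left(\sqrt{9 \left(-2 + 0\right) \left(-6 + \left(-2 + 0\right)\right) - 18}\right)^{3} = \left(\sqrt{9 \left(-2\right) \left(-6 - 2\right) - 18}\right)^{3} = \left(\sqrt{9 \left(-2\right) \left(-8\right) - 18}\right)^{3} = \left(\sqrt{144 - 18}\right)^{3} = \left(\sqrt{126}\right)^{3} = \left(3 \sqrt{14}\right)^{3} = 378 \sqrt{14}$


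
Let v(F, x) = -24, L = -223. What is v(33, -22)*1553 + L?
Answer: -37495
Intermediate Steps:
v(33, -22)*1553 + L = -24*1553 - 223 = -37272 - 223 = -37495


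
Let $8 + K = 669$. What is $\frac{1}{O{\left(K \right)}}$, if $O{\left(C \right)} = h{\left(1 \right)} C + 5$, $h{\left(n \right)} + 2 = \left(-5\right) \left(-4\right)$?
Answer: $\frac{1}{11903} \approx 8.4012 \cdot 10^{-5}$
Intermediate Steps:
$h{\left(n \right)} = 18$ ($h{\left(n \right)} = -2 - -20 = -2 + 20 = 18$)
$K = 661$ ($K = -8 + 669 = 661$)
$O{\left(C \right)} = 5 + 18 C$ ($O{\left(C \right)} = 18 C + 5 = 5 + 18 C$)
$\frac{1}{O{\left(K \right)}} = \frac{1}{5 + 18 \cdot 661} = \frac{1}{5 + 11898} = \frac{1}{11903}$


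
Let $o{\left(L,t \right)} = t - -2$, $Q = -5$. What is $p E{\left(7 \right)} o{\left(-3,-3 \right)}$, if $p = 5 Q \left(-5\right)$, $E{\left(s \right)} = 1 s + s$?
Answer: $-1750$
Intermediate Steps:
$E{\left(s \right)} = 2 s$ ($E{\left(s \right)} = s + s = 2 s$)
$o{\left(L,t \right)} = 2 + t$ ($o{\left(L,t \right)} = t + 2 = 2 + t$)
$p = 125$ ($p = 5 \left(-5\right) \left(-5\right) = \left(-25\right) \left(-5\right) = 125$)
$p E{\left(7 \right)} o{\left(-3,-3 \right)} = 125 \cdot 2 \cdot 7 \left(2 - 3\right) = 125 \cdot 14 \left(-1\right) = 1750 \left(-1\right) = -1750$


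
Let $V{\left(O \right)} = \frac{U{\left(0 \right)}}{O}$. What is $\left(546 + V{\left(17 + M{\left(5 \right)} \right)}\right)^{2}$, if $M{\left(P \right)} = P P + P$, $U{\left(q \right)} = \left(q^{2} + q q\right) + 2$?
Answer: $\frac{658640896}{2209} \approx 2.9816 \cdot 10^{5}$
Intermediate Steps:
$U{\left(q \right)} = 2 + 2 q^{2}$ ($U{\left(q \right)} = \left(q^{2} + q^{2}\right) + 2 = 2 q^{2} + 2 = 2 + 2 q^{2}$)
$M{\left(P \right)} = P + P^{2}$ ($M{\left(P \right)} = P^{2} + P = P + P^{2}$)
$V{\left(O \right)} = \frac{2}{O}$ ($V{\left(O \right)} = \frac{2 + 2 \cdot 0^{2}}{O} = \frac{2 + 2 \cdot 0}{O} = \frac{2 + 0}{O} = \frac{2}{O}$)
$\left(546 + V{\left(17 + M{\left(5 \right)} \right)}\right)^{2} = \left(546 + \frac{2}{17 + 5 \left(1 + 5\right)}\right)^{2} = \left(546 + \frac{2}{17 + 5 \cdot 6}\right)^{2} = \left(546 + \frac{2}{17 + 30}\right)^{2} = \left(546 + \frac{2}{47}\right)^{2} = \left(\frac{25664}{47}\right)^{2} = \frac{658640896}{2209}$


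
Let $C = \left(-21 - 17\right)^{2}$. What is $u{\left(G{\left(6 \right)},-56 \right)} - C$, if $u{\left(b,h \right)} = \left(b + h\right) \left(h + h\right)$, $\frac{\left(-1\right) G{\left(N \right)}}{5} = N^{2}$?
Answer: $24988$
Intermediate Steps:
$G{\left(N \right)} = - 5 N^{2}$
$u{\left(b,h \right)} = 2 h \left(b + h\right)$ ($u{\left(b,h \right)} = \left(b + h\right) 2 h = 2 h \left(b + h\right)$)
$C = 1444$ ($C = \left(-38\right)^{2} = 1444$)
$u{\left(G{\left(6 \right)},-56 \right)} - C = 2 \left(-56\right) \left(- 5 \cdot 6^{2} - 56\right) - 1444 = 2 \left(-56\right) \left(\left(-5\right) 36 - 56\right) - 1444 = 2 \left(-56\right) \left(-180 - 56\right) - 1444 = 2 \left(-56\right) \left(-236\right) - 1444 = 26432 - 1444 = 24988$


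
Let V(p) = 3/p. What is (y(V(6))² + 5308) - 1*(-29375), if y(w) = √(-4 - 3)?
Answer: 34676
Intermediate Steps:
y(w) = I*√7 (y(w) = √(-7) = I*√7)
(y(V(6))² + 5308) - 1*(-29375) = ((I*√7)² + 5308) - 1*(-29375) = (-7 + 5308) + 29375 = 5301 + 29375 = 34676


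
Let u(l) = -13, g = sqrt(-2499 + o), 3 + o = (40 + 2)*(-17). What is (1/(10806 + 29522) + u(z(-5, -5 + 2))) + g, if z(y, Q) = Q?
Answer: -524263/40328 + 4*I*sqrt(201) ≈ -13.0 + 56.71*I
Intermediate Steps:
o = -717 (o = -3 + (40 + 2)*(-17) = -3 + 42*(-17) = -3 - 714 = -717)
g = 4*I*sqrt(201) (g = sqrt(-2499 - 717) = sqrt(-3216) = 4*I*sqrt(201) ≈ 56.71*I)
(1/(10806 + 29522) + u(z(-5, -5 + 2))) + g = (1/(10806 + 29522) - 13) + 4*I*sqrt(201) = (1/40328 - 13) + 4*I*sqrt(201) = -524263/40328 + 4*I*sqrt(201)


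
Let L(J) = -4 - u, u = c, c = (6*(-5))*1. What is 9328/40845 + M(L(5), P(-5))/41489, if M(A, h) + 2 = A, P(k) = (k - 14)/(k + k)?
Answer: 55427096/242088315 ≈ 0.22895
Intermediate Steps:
c = -30 (c = -30*1 = -30)
u = -30
P(k) = (-14 + k)/(2*k) (P(k) = (-14 + k)/((2*k)) = (-14 + k)*(1/(2*k)) = (-14 + k)/(2*k))
L(J) = 26 (L(J) = -4 - 1*(-30) = -4 + 30 = 26)
M(A, h) = -2 + A
9328/40845 + M(L(5), P(-5))/41489 = 9328/40845 + (-2 + 26)/41489 = 9328*(1/40845) + 24*(1/41489) = 9328/40845 + 24/41489 = 55427096/242088315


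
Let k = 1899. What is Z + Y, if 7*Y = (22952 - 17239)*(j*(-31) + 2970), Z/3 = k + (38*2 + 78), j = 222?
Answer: -22306143/7 ≈ -3.1866e+6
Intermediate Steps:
Z = 6159 (Z = 3*(1899 + (38*2 + 78)) = 3*(1899 + (76 + 78)) = 3*(1899 + 154) = 3*2053 = 6159)
Y = -22349256/7 (Y = ((22952 - 17239)*(222*(-31) + 2970))/7 = (5713*(-6882 + 2970))/7 = (5713*(-3912))/7 = (⅐)*(-22349256) = -22349256/7 ≈ -3.1928e+6)
Z + Y = 6159 - 22349256/7 = -22306143/7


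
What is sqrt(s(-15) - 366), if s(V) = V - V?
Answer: I*sqrt(366) ≈ 19.131*I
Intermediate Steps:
s(V) = 0
sqrt(s(-15) - 366) = sqrt(0 - 366) = sqrt(-366) = I*sqrt(366)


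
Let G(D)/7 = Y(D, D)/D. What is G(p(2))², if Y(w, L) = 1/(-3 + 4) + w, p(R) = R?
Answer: 441/4 ≈ 110.25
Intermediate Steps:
Y(w, L) = 1 + w (Y(w, L) = 1/1 + w = 1 + w)
G(D) = 7*(1 + D)/D (G(D) = 7*((1 + D)/D) = 7*(1 + D)/D)
G(p(2))² = (7 + 7/2)² = (21/2)² = 441/4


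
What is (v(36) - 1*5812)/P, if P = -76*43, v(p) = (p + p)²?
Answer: 157/817 ≈ 0.19217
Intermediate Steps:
v(p) = 4*p² (v(p) = (2*p)² = 4*p²)
P = -3268
(v(36) - 1*5812)/P = (4*36² - 1*5812)/(-3268) = (4*1296 - 5812)*(-1/3268) = (5184 - 5812)*(-1/3268) = -628*(-1/3268) = 157/817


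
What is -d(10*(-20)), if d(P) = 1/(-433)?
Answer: 1/433 ≈ 0.0023095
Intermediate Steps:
d(P) = -1/433
-d(10*(-20)) = -1*(-1/433) = 1/433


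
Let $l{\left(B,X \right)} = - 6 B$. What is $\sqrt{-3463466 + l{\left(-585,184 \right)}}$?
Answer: $2 i \sqrt{864989} \approx 1860.1 i$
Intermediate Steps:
$\sqrt{-3463466 + l{\left(-585,184 \right)}} = \sqrt{-3463466 - -3510} = \sqrt{-3463466 + 3510} = \sqrt{-3459956} = 2 i \sqrt{864989}$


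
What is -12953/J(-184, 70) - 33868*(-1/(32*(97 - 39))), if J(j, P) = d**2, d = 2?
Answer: -1494081/464 ≈ -3220.0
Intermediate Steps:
J(j, P) = 4 (J(j, P) = 2**2 = 4)
-12953/J(-184, 70) - 33868*(-1/(32*(97 - 39))) = -12953/4 - 33868*(-1/(32*(97 - 39))) = -12953*1/4 - 33868/(58*(-32)) = -12953/4 - 33868/(-1856) = -12953/4 - 33868*(-1/1856) = -12953/4 + 8467/464 = -1494081/464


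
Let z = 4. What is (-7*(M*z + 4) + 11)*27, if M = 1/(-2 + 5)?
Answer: -711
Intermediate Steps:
M = ⅓ (M = 1/3 = ⅓ ≈ 0.33333)
(-7*(M*z + 4) + 11)*27 = (-7*((⅓)*4 + 4) + 11)*27 = (-7*(4/3 + 4) + 11)*27 = (-7*16/3 + 11)*27 = (-112/3 + 11)*27 = -79/3*27 = -711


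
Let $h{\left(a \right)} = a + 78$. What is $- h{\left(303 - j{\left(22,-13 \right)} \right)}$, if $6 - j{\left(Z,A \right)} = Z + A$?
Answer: $-384$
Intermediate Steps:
$j{\left(Z,A \right)} = 6 - A - Z$ ($j{\left(Z,A \right)} = 6 - \left(Z + A\right) = 6 - \left(A + Z\right) = 6 - A - Z$)
$h{\left(a \right)} = 78 + a$
$- h{\left(303 - j{\left(22,-13 \right)} \right)} = - (78 - \left(-297 - 22 + 13\right)) = - (78 + \left(303 - \left(6 + 13 - 22\right)\right)) = - (78 + \left(303 - -3\right)) = - (78 + \left(303 + 3\right)) = - (78 + 306) = \left(-1\right) 384 = -384$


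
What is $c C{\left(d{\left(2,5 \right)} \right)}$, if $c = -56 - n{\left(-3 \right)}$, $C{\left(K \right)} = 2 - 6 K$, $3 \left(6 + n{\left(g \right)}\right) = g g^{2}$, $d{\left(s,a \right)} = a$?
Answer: $1148$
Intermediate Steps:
$n{\left(g \right)} = -6 + \frac{g^{3}}{3}$ ($n{\left(g \right)} = -6 + \frac{g g^{2}}{3} = -6 + \frac{g^{3}}{3}$)
$C{\left(K \right)} = 2 - 6 K$
$c = -41$ ($c = -56 - \left(-6 + \frac{\left(-3\right)^{3}}{3}\right) = -56 - \left(-6 + \frac{1}{3} \left(-27\right)\right) = -56 - \left(-6 - 9\right) = -56 - -15 = -56 + 15 = -41$)
$c C{\left(d{\left(2,5 \right)} \right)} = - 41 \left(2 - 30\right) = \left(-41\right) \left(-28\right) = 1148$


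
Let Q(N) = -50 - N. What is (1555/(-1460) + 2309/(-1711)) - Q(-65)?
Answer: -8700529/499612 ≈ -17.415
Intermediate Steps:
(1555/(-1460) + 2309/(-1711)) - Q(-65) = (1555/(-1460) + 2309/(-1711)) - (-50 - 1*(-65)) = (1555*(-1/1460) + 2309*(-1/1711)) - (-50 + 65) = (-311/292 - 2309/1711) - 1*15 = -1206349/499612 - 15 = -8700529/499612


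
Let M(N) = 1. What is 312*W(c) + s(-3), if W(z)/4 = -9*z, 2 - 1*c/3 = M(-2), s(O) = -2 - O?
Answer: -33695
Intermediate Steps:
c = 3 (c = 6 - 3*1 = 6 - 3 = 3)
W(z) = -36*z (W(z) = 4*(-9*z) = -36*z)
312*W(c) + s(-3) = 312*(-36*3) + (-2 - 1*(-3)) = 312*(-108) + (-2 + 3) = -33696 + 1 = -33695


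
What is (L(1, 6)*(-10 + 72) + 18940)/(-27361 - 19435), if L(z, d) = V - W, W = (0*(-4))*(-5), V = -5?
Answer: -9315/23398 ≈ -0.39811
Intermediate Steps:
W = 0 (W = 0*(-5) = 0)
L(z, d) = -5 (L(z, d) = -5 - 1*0 = -5 + 0 = -5)
(L(1, 6)*(-10 + 72) + 18940)/(-27361 - 19435) = (-5*(-10 + 72) + 18940)/(-27361 - 19435) = (-5*62 + 18940)/(-46796) = (-310 + 18940)*(-1/46796) = 18630*(-1/46796) = -9315/23398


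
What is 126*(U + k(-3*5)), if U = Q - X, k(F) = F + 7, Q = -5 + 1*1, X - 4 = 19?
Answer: -4410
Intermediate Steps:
X = 23 (X = 4 + 19 = 23)
Q = -4 (Q = -5 + 1 = -4)
k(F) = 7 + F
U = -27 (U = -4 - 1*23 = -4 - 23 = -27)
126*(U + k(-3*5)) = 126*(-27 + (7 - 3*5)) = 126*(-27 + (7 - 15)) = 126*(-27 - 8) = 126*(-35) = -4410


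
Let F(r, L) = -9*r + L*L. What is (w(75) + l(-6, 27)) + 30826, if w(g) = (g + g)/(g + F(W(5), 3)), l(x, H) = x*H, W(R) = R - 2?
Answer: 582666/19 ≈ 30667.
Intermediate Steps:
W(R) = -2 + R
l(x, H) = H*x
F(r, L) = L² - 9*r (F(r, L) = -9*r + L² = L² - 9*r)
w(g) = 2*g/(-18 + g) (w(g) = (g + g)/(g + (3² - 9*(-2 + 5))) = (2*g)/(g + (9 - 9*3)) = (2*g)/(g + (9 - 27)) = (2*g)/(g - 18) = (2*g)/(-18 + g) = 2*g/(-18 + g))
(w(75) + l(-6, 27)) + 30826 = (2*75/(-18 + 75) + 27*(-6)) + 30826 = (2*75/57 - 162) + 30826 = (2*75*(1/57) - 162) + 30826 = (50/19 - 162) + 30826 = -3028/19 + 30826 = 582666/19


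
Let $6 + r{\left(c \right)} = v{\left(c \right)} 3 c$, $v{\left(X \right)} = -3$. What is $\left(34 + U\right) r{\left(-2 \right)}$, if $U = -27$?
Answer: $84$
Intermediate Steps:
$r{\left(c \right)} = -6 - 9 c$ ($r{\left(c \right)} = -6 + \left(-3\right) 3 c = -6 - 9 c$)
$\left(34 + U\right) r{\left(-2 \right)} = \left(34 - 27\right) \left(-6 - -18\right) = 7 \left(-6 + 18\right) = 7 \cdot 12 = 84$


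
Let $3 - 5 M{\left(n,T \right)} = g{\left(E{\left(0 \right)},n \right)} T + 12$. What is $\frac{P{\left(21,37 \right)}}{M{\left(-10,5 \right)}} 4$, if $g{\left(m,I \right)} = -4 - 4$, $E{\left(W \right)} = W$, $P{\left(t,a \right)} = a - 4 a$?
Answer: $- \frac{2220}{31} \approx -71.613$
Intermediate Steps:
$P{\left(t,a \right)} = - 3 a$
$g{\left(m,I \right)} = -8$
$M{\left(n,T \right)} = - \frac{9}{5} + \frac{8 T}{5}$ ($M{\left(n,T \right)} = \frac{3}{5} - \frac{- 8 T + 12}{5} = \frac{3}{5} - \frac{12 - 8 T}{5} = \frac{3}{5} + \left(- \frac{12}{5} + \frac{8 T}{5}\right) = - \frac{9}{5} + \frac{8 T}{5}$)
$\frac{P{\left(21,37 \right)}}{M{\left(-10,5 \right)}} 4 = \frac{\left(-3\right) 37}{- \frac{9}{5} + \frac{8}{5} \cdot 5} \cdot 4 = - \frac{111}{- \frac{9}{5} + 8} \cdot 4 = - \frac{111}{\frac{31}{5}} \cdot 4 = \left(-111\right) \frac{5}{31} \cdot 4 = \left(- \frac{555}{31}\right) 4 = - \frac{2220}{31}$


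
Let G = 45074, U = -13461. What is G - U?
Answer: 58535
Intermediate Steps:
G - U = 45074 - 1*(-13461) = 45074 + 13461 = 58535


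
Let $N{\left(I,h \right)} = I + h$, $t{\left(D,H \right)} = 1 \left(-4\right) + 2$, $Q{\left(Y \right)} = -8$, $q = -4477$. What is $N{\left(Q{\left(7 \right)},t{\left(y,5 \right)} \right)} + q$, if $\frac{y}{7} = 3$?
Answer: $-4487$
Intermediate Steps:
$y = 21$ ($y = 7 \cdot 3 = 21$)
$t{\left(D,H \right)} = -2$ ($t{\left(D,H \right)} = -4 + 2 = -2$)
$N{\left(Q{\left(7 \right)},t{\left(y,5 \right)} \right)} + q = \left(-8 - 2\right) - 4477 = -10 - 4477 = -4487$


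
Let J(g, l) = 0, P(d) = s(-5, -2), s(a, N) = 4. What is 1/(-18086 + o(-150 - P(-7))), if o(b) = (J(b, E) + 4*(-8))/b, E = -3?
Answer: -77/1392606 ≈ -5.5292e-5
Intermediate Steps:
P(d) = 4
o(b) = -32/b (o(b) = (0 + 4*(-8))/b = (0 - 32)/b = -32/b)
1/(-18086 + o(-150 - P(-7))) = 1/(-18086 - 32/(-150 - 1*4)) = 1/(-18086 - 32/(-150 - 4)) = 1/(-18086 - 32/(-154)) = 1/(-18086 - 32*(-1/154)) = 1/(-18086 + 16/77) = 1/(-1392606/77) = -77/1392606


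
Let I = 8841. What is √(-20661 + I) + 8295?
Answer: 8295 + 2*I*√2955 ≈ 8295.0 + 108.72*I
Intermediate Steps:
√(-20661 + I) + 8295 = √(-20661 + 8841) + 8295 = √(-11820) + 8295 = 2*I*√2955 + 8295 = 8295 + 2*I*√2955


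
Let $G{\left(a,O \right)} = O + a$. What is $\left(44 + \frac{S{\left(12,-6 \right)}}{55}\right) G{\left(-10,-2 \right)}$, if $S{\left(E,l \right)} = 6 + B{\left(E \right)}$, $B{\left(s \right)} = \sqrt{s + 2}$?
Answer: $- \frac{29112}{55} - \frac{12 \sqrt{14}}{55} \approx -530.13$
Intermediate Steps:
$B{\left(s \right)} = \sqrt{2 + s}$
$S{\left(E,l \right)} = 6 + \sqrt{2 + E}$
$\left(44 + \frac{S{\left(12,-6 \right)}}{55}\right) G{\left(-10,-2 \right)} = \left(44 + \frac{6 + \sqrt{2 + 12}}{55}\right) \left(-2 - 10\right) = \left(44 + \left(6 + \sqrt{14}\right) \frac{1}{55}\right) \left(-12\right) = \left(44 + \left(\frac{6}{55} + \frac{\sqrt{14}}{55}\right)\right) \left(-12\right) = \left(\frac{2426}{55} + \frac{\sqrt{14}}{55}\right) \left(-12\right) = - \frac{29112}{55} - \frac{12 \sqrt{14}}{55}$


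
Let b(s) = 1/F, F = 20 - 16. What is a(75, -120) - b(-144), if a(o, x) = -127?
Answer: -509/4 ≈ -127.25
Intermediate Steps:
F = 4
b(s) = 1/4
a(75, -120) - b(-144) = -127 - 1*1/4 = -127 - 1/4 = -509/4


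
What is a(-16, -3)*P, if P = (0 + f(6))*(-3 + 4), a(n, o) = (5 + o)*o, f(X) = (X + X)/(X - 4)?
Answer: -36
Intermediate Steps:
f(X) = 2*X/(-4 + X) (f(X) = (2*X)/(-4 + X) = 2*X/(-4 + X))
a(n, o) = o*(5 + o)
P = 6 (P = (0 + 2*6/(-4 + 6))*(-3 + 4) = (0 + 2*6/2)*1 = (0 + 2*6*(½))*1 = (0 + 6)*1 = 6*1 = 6)
a(-16, -3)*P = -3*(5 - 3)*6 = -3*2*6 = -6*6 = -36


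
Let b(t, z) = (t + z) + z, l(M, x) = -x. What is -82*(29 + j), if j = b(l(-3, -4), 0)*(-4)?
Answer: -1066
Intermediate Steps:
b(t, z) = t + 2*z
j = -16 (j = (-1*(-4) + 2*0)*(-4) = (4 + 0)*(-4) = 4*(-4) = -16)
-82*(29 + j) = -82*(29 - 16) = -82*13 = -1066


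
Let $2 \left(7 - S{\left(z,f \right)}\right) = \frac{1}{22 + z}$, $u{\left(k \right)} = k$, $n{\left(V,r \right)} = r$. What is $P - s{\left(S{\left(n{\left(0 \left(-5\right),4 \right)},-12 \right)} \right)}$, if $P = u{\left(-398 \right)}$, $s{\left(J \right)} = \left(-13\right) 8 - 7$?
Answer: $-287$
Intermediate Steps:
$S{\left(z,f \right)} = 7 - \frac{1}{2 \left(22 + z\right)}$
$s{\left(J \right)} = -111$ ($s{\left(J \right)} = -104 - 7 = -111$)
$P = -398$
$P - s{\left(S{\left(n{\left(0 \left(-5\right),4 \right)},-12 \right)} \right)} = -398 - -111 = -398 + 111 = -287$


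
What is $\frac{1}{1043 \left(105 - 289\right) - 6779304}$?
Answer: $- \frac{1}{6971216} \approx -1.4345 \cdot 10^{-7}$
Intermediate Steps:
$\frac{1}{1043 \left(105 - 289\right) - 6779304} = \frac{1}{1043 \left(-184\right) - 6779304} = \frac{1}{-191912 - 6779304} = \frac{1}{-6971216} = - \frac{1}{6971216}$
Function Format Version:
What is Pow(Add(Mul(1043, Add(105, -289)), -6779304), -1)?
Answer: Rational(-1, 6971216) ≈ -1.4345e-7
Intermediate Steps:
Pow(Add(Mul(1043, Add(105, -289)), -6779304), -1) = Pow(Add(Mul(1043, -184), -6779304), -1) = Pow(Add(-191912, -6779304), -1) = Pow(-6971216, -1) = Rational(-1, 6971216)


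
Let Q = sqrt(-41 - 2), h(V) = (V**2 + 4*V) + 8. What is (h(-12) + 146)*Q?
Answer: 250*I*sqrt(43) ≈ 1639.4*I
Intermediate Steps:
h(V) = 8 + V**2 + 4*V
Q = I*sqrt(43) (Q = sqrt(-43) = I*sqrt(43) ≈ 6.5574*I)
(h(-12) + 146)*Q = ((8 + (-12)**2 + 4*(-12)) + 146)*(I*sqrt(43)) = ((8 + 144 - 48) + 146)*(I*sqrt(43)) = (104 + 146)*(I*sqrt(43)) = 250*(I*sqrt(43)) = 250*I*sqrt(43)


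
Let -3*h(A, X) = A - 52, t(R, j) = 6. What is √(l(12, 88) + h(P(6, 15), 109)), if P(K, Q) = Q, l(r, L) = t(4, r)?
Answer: √165/3 ≈ 4.2817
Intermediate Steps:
l(r, L) = 6
h(A, X) = 52/3 - A/3 (h(A, X) = -(A - 52)/3 = -(-52 + A)/3 = 52/3 - A/3)
√(l(12, 88) + h(P(6, 15), 109)) = √(6 + (52/3 - ⅓*15)) = √(6 + (52/3 - 5)) = √(6 + 37/3) = √(55/3) = √165/3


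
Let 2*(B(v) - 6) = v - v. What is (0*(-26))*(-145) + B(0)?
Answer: 6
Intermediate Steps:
B(v) = 6 (B(v) = 6 + (v - v)/2 = 6 + (½)*0 = 6 + 0 = 6)
(0*(-26))*(-145) + B(0) = (0*(-26))*(-145) + 6 = 0*(-145) + 6 = 0 + 6 = 6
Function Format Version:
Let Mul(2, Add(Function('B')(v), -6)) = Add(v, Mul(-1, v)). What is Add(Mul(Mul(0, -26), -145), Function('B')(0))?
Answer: 6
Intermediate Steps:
Function('B')(v) = 6 (Function('B')(v) = Add(6, Mul(Rational(1, 2), Add(v, Mul(-1, v)))) = Add(6, Mul(Rational(1, 2), 0)) = Add(6, 0) = 6)
Add(Mul(Mul(0, -26), -145), Function('B')(0)) = Add(Mul(Mul(0, -26), -145), 6) = Add(Mul(0, -145), 6) = Add(0, 6) = 6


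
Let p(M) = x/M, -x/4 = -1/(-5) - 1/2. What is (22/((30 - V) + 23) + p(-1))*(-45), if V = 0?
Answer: 1872/53 ≈ 35.321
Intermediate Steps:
x = 6/5 (x = -4*(-1/(-5) - 1/2) = -4*(-1*(-⅕) - 1*½) = -4*(⅕ - ½) = -4*(-3/10) = 6/5 ≈ 1.2000)
p(M) = 6/(5*M)
(22/((30 - V) + 23) + p(-1))*(-45) = (22/((30 - 1*0) + 23) + (6/5)/(-1))*(-45) = (22/((30 + 0) + 23) + (6/5)*(-1))*(-45) = (22/(30 + 23) - 6/5)*(-45) = (22/53 - 6/5)*(-45) = -208/265*(-45) = 1872/53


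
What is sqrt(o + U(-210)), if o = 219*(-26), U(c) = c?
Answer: 12*I*sqrt(41) ≈ 76.838*I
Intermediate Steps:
o = -5694
sqrt(o + U(-210)) = sqrt(-5694 - 210) = sqrt(-5904) = 12*I*sqrt(41)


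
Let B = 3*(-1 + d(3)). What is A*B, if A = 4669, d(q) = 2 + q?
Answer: 56028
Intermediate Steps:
B = 12 (B = 3*(-1 + (2 + 3)) = 3*(-1 + 5) = 3*4 = 12)
A*B = 4669*12 = 56028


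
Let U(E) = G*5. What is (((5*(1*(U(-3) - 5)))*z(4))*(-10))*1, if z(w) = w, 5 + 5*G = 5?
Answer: 1000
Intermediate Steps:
G = 0 (G = -1 + (⅕)*5 = -1 + 1 = 0)
U(E) = 0 (U(E) = 0*5 = 0)
(((5*(1*(U(-3) - 5)))*z(4))*(-10))*1 = (((5*(1*(0 - 5)))*4)*(-10))*1 = (((5*(1*(-5)))*4)*(-10))*1 = (((5*(-5))*4)*(-10))*1 = (-25*4*(-10))*1 = -100*(-10)*1 = 1000*1 = 1000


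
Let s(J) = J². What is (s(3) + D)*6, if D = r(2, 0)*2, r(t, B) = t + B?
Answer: 78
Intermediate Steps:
r(t, B) = B + t
D = 4 (D = (0 + 2)*2 = 2*2 = 4)
(s(3) + D)*6 = (3² + 4)*6 = (9 + 4)*6 = 13*6 = 78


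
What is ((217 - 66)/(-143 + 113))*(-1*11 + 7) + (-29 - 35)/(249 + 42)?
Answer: 9658/485 ≈ 19.913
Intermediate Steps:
((217 - 66)/(-143 + 113))*(-1*11 + 7) + (-29 - 35)/(249 + 42) = (151/(-30))*(-11 + 7) - 64/291 = (151*(-1/30))*(-4) - 64*1/291 = -151/30*(-4) - 64/291 = 302/15 - 64/291 = 9658/485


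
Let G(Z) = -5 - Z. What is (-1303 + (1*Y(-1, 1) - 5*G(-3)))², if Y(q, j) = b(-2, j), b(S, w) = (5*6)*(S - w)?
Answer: 1912689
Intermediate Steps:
b(S, w) = -30*w + 30*S (b(S, w) = 30*(S - w) = -30*w + 30*S)
Y(q, j) = -60 - 30*j (Y(q, j) = -30*j + 30*(-2) = -30*j - 60 = -60 - 30*j)
(-1303 + (1*Y(-1, 1) - 5*G(-3)))² = (-1303 + (1*(-60 - 30*1) - 5*(-5 - 1*(-3))))² = (-1303 + (1*(-60 - 30) - 5*(-5 + 3)))² = (-1303 + (1*(-90) - 5*(-2)))² = (-1303 + (-90 + 10))² = (-1303 - 80)² = (-1383)² = 1912689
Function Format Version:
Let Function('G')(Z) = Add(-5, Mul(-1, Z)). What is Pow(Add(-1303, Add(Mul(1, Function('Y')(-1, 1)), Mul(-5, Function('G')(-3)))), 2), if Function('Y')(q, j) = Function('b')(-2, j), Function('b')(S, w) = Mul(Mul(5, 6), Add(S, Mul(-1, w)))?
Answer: 1912689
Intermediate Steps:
Function('b')(S, w) = Add(Mul(-30, w), Mul(30, S)) (Function('b')(S, w) = Mul(30, Add(S, Mul(-1, w))) = Add(Mul(-30, w), Mul(30, S)))
Function('Y')(q, j) = Add(-60, Mul(-30, j)) (Function('Y')(q, j) = Add(Mul(-30, j), Mul(30, -2)) = Add(Mul(-30, j), -60) = Add(-60, Mul(-30, j)))
Pow(Add(-1303, Add(Mul(1, Function('Y')(-1, 1)), Mul(-5, Function('G')(-3)))), 2) = Pow(Add(-1303, Add(Mul(1, Add(-60, Mul(-30, 1))), Mul(-5, Add(-5, Mul(-1, -3))))), 2) = Pow(Add(-1303, Add(Mul(1, Add(-60, -30)), Mul(-5, Add(-5, 3)))), 2) = Pow(Add(-1303, Add(Mul(1, -90), Mul(-5, -2))), 2) = Pow(Add(-1303, Add(-90, 10)), 2) = Pow(Add(-1303, -80), 2) = Pow(-1383, 2) = 1912689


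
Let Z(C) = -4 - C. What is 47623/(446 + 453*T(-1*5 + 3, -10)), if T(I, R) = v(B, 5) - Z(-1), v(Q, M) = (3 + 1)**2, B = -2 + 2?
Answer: 47623/9053 ≈ 5.2605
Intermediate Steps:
B = 0
v(Q, M) = 16 (v(Q, M) = 4**2 = 16)
T(I, R) = 19 (T(I, R) = 16 - (-4 - 1*(-1)) = 16 - (-4 + 1) = 16 - 1*(-3) = 16 + 3 = 19)
47623/(446 + 453*T(-1*5 + 3, -10)) = 47623/(446 + 453*19) = 47623/(446 + 8607) = 47623/9053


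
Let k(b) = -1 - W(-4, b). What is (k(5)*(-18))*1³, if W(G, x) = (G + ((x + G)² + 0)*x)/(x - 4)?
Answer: 36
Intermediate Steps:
W(G, x) = (G + x*(G + x)²)/(-4 + x) (W(G, x) = (G + ((G + x)² + 0)*x)/(-4 + x) = (G + (G + x)²*x)/(-4 + x) = (G + x*(G + x)²)/(-4 + x))
k(b) = -1 - (-4 + b*(-4 + b)²)/(-4 + b)
(k(5)*(-18))*1³ = (((8 - 1*5 - 1*5*(-4 + 5)²)/(-4 + 5))*(-18))*1³ = (((8 - 5 - 1*5*1²)/1)*(-18))*1 = ((1*(8 - 5 - 1*5*1))*(-18))*1 = ((1*(8 - 5 - 5))*(-18))*1 = ((1*(-2))*(-18))*1 = -2*(-18)*1 = 36*1 = 36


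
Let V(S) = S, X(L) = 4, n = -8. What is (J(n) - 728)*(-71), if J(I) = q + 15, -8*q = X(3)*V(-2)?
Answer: 50552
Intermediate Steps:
q = 1 (q = -(-2)/2 = -⅛*(-8) = 1)
J(I) = 16 (J(I) = 1 + 15 = 16)
(J(n) - 728)*(-71) = (16 - 728)*(-71) = -712*(-71) = 50552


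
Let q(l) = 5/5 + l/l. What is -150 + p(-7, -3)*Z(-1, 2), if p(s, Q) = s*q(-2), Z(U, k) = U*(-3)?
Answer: -192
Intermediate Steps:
Z(U, k) = -3*U
q(l) = 2 (q(l) = 5*(⅕) + 1 = 1 + 1 = 2)
p(s, Q) = 2*s (p(s, Q) = s*2 = 2*s)
-150 + p(-7, -3)*Z(-1, 2) = -150 + (2*(-7))*(-3*(-1)) = -150 - 14*3 = -150 - 42 = -192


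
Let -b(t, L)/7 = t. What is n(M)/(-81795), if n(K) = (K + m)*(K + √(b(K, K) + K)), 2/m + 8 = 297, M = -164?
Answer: -63192/192185 + 31596*√246/7879585 ≈ -0.26592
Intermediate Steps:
m = 2/289 (m = 2/(-8 + 297) = 2/289 ≈ 0.0069204)
b(t, L) = -7*t
n(K) = (2/289 + K)*(K + √6*√(-K)) (n(K) = (K + 2/289)*(K + √(-7*K + K)) = (2/289 + K)*(K + √(-6*K)) = (2/289 + K)*(K + √6*√(-K)))
n(M)/(-81795) = ((-164)² + (2/289)*(-164) - √6*(-1*(-164))^(3/2) + 2*√6*√(-1*(-164))/289)/(-81795) = (26896 - 328/289 - √6*164^(3/2) + 2*√6*√164/289)*(-1/81795) = (26896 - 328/289 - √6*328*√41 + 2*√6*(2*√41)/289)*(-1/81795) = (26896 - 328/289 - 328*√246 + 4*√246/289)*(-1/81795) = (7772616/289 - 94788*√246/289)*(-1/81795) = -63192/192185 + 31596*√246/7879585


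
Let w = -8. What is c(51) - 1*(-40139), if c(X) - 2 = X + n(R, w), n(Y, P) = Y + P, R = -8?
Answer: 40176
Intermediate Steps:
n(Y, P) = P + Y
c(X) = -14 + X (c(X) = 2 + (X + (-8 - 8)) = 2 + (X - 16) = 2 + (-16 + X) = -14 + X)
c(51) - 1*(-40139) = (-14 + 51) - 1*(-40139) = 37 + 40139 = 40176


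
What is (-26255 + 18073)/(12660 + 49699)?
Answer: -8182/62359 ≈ -0.13121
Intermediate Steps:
(-26255 + 18073)/(12660 + 49699) = -8182/62359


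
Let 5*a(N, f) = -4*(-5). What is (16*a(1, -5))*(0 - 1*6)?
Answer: -384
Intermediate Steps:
a(N, f) = 4 (a(N, f) = (-4*(-5))/5 = (⅕)*20 = 4)
(16*a(1, -5))*(0 - 1*6) = (16*4)*(0 - 1*6) = 64*(0 - 6) = 64*(-6) = -384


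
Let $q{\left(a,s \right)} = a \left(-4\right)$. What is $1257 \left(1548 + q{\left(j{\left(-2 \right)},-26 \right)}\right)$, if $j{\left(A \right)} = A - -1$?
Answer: $1950864$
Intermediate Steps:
$j{\left(A \right)} = 1 + A$ ($j{\left(A \right)} = A + 1 = 1 + A$)
$q{\left(a,s \right)} = - 4 a$
$1257 \left(1548 + q{\left(j{\left(-2 \right)},-26 \right)}\right) = 1257 \left(1548 - 4 \left(1 - 2\right)\right) = 1257 \left(1548 - -4\right) = 1257 \left(1548 + 4\right) = 1257 \cdot 1552 = 1950864$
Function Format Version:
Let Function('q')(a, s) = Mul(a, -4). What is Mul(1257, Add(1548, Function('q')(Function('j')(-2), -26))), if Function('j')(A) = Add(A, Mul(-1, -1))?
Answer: 1950864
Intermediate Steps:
Function('j')(A) = Add(1, A) (Function('j')(A) = Add(A, 1) = Add(1, A))
Function('q')(a, s) = Mul(-4, a)
Mul(1257, Add(1548, Function('q')(Function('j')(-2), -26))) = Mul(1257, Add(1548, Mul(-4, Add(1, -2)))) = Mul(1257, Add(1548, Mul(-4, -1))) = Mul(1257, Add(1548, 4)) = Mul(1257, 1552) = 1950864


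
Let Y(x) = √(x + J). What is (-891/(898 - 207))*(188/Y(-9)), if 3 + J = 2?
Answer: 83754*I*√10/3455 ≈ 76.658*I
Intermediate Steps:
J = -1 (J = -3 + 2 = -1)
Y(x) = √(-1 + x) (Y(x) = √(x - 1) = √(-1 + x))
(-891/(898 - 207))*(188/Y(-9)) = (-891/(898 - 207))*(188/(√(-1 - 9))) = (-891/691)*(188/(√(-10))) = (-891*1/691)*(188/((I*√10))) = -167508*(-I*√10/10)/691 = -(-83754)*I*√10/3455 = 83754*I*√10/3455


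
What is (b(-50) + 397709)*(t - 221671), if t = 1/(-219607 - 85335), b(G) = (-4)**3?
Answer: -26879528773714535/304942 ≈ -8.8146e+10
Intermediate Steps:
b(G) = -64
t = -1/304942 (t = 1/(-304942) = -1/304942 ≈ -3.2793e-6)
(b(-50) + 397709)*(t - 221671) = (-64 + 397709)*(-1/304942 - 221671) = 397645*(-67596798083/304942) = -26879528773714535/304942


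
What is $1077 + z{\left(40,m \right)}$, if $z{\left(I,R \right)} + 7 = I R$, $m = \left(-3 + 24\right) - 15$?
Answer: $1310$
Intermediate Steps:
$m = 6$ ($m = 21 - 15 = 6$)
$z{\left(I,R \right)} = -7 + I R$
$1077 + z{\left(40,m \right)} = 1077 + \left(-7 + 40 \cdot 6\right) = 1077 + \left(-7 + 240\right) = 1077 + 233 = 1310$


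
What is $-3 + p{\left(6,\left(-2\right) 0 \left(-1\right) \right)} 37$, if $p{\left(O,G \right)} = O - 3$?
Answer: $108$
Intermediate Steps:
$p{\left(O,G \right)} = -3 + O$
$-3 + p{\left(6,\left(-2\right) 0 \left(-1\right) \right)} 37 = -3 + \left(-3 + 6\right) 37 = -3 + 3 \cdot 37 = -3 + 111 = 108$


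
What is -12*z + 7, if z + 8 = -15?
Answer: 283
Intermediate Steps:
z = -23 (z = -8 - 15 = -23)
-12*z + 7 = -12*(-23) + 7 = 276 + 7 = 283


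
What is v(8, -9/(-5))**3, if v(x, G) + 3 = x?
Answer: 125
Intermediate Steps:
v(x, G) = -3 + x
v(8, -9/(-5))**3 = (-3 + 8)**3 = 5**3 = 125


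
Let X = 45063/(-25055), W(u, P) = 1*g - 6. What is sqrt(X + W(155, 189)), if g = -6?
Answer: I*sqrt(8662089765)/25055 ≈ 3.7146*I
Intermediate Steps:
W(u, P) = -12 (W(u, P) = 1*(-6) - 6 = -6 - 6 = -12)
X = -45063/25055 (X = 45063*(-1/25055) = -45063/25055 ≈ -1.7986)
sqrt(X + W(155, 189)) = sqrt(-45063/25055 - 12) = sqrt(-345723/25055) = I*sqrt(8662089765)/25055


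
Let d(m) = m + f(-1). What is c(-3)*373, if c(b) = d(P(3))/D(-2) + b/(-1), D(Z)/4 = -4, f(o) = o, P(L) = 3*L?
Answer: 1865/2 ≈ 932.50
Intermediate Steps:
D(Z) = -16 (D(Z) = 4*(-4) = -16)
d(m) = -1 + m (d(m) = m - 1 = -1 + m)
c(b) = -1/2 - b (c(b) = (-1 + 3*3)/(-16) + b/(-1) = (-1 + 9)*(-1/16) + b*(-1) = 8*(-1/16) - b = -1/2 - b)
c(-3)*373 = (-1/2 - 1*(-3))*373 = (-1/2 + 3)*373 = (5/2)*373 = 1865/2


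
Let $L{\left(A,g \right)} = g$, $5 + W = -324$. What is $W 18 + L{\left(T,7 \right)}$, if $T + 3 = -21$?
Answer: $-5915$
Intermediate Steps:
$T = -24$ ($T = -3 - 21 = -24$)
$W = -329$ ($W = -5 - 324 = -329$)
$W 18 + L{\left(T,7 \right)} = \left(-329\right) 18 + 7 = -5922 + 7 = -5915$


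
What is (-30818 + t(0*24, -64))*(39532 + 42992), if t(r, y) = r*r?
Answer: -2543224632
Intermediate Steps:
t(r, y) = r**2
(-30818 + t(0*24, -64))*(39532 + 42992) = (-30818 + (0*24)**2)*(39532 + 42992) = (-30818 + 0**2)*82524 = (-30818 + 0)*82524 = -30818*82524 = -2543224632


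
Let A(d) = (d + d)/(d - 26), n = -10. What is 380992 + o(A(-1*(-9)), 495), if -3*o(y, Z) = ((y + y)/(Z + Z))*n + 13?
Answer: 213734077/561 ≈ 3.8099e+5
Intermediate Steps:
A(d) = 2*d/(-26 + d) (A(d) = (2*d)/(-26 + d) = 2*d/(-26 + d))
o(y, Z) = -13/3 + 10*y/(3*Z) (o(y, Z) = -(((y + y)/(Z + Z))*(-10) + 13)/3 = -(((2*y)/((2*Z)))*(-10) + 13)/3 = -(((2*y)*(1/(2*Z)))*(-10) + 13)/3 = -((y/Z)*(-10) + 13)/3 = -(-10*y/Z + 13)/3 = -(13 - 10*y/Z)/3 = -13/3 + 10*y/(3*Z))
380992 + o(A(-1*(-9)), 495) = 380992 + (⅓)*(-13*495 + 10*(2*(-1*(-9))/(-26 - 1*(-9))))/495 = 380992 + (⅓)*(1/495)*(-6435 + 10*(2*9/(-26 + 9))) = 380992 + (⅓)*(1/495)*(-6435 + 10*(2*9/(-17))) = 380992 + (⅓)*(1/495)*(-6435 + 10*(2*9*(-1/17))) = 380992 + (⅓)*(1/495)*(-6435 + 10*(-18/17)) = 380992 + (⅓)*(1/495)*(-6435 - 180/17) = 380992 + (⅓)*(1/495)*(-109575/17) = 380992 - 2435/561 = 213734077/561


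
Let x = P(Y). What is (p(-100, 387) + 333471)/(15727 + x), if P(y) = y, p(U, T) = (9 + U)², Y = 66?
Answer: 341752/15793 ≈ 21.639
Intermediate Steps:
x = 66
(p(-100, 387) + 333471)/(15727 + x) = ((9 - 100)² + 333471)/(15727 + 66) = ((-91)² + 333471)/15793 = (8281 + 333471)*(1/15793) = 341752*(1/15793) = 341752/15793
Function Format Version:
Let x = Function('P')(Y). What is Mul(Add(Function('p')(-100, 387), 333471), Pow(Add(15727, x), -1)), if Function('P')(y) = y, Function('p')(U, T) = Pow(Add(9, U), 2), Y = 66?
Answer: Rational(341752, 15793) ≈ 21.639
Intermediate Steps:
x = 66
Mul(Add(Function('p')(-100, 387), 333471), Pow(Add(15727, x), -1)) = Mul(Add(Pow(Add(9, -100), 2), 333471), Pow(Add(15727, 66), -1)) = Mul(Add(Pow(-91, 2), 333471), Pow(15793, -1)) = Mul(Add(8281, 333471), Rational(1, 15793)) = Mul(341752, Rational(1, 15793)) = Rational(341752, 15793)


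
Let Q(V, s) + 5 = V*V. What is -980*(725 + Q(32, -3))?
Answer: -1709120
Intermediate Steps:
Q(V, s) = -5 + V² (Q(V, s) = -5 + V*V = -5 + V²)
-980*(725 + Q(32, -3)) = -980*(725 + (-5 + 32²)) = -980*(725 + (-5 + 1024)) = -980*(725 + 1019) = -980*1744 = -1709120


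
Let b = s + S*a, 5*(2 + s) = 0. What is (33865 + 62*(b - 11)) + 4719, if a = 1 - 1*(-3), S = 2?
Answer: 38274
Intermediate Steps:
s = -2 (s = -2 + (⅕)*0 = -2 + 0 = -2)
a = 4 (a = 1 + 3 = 4)
b = 6 (b = -2 + 2*4 = -2 + 8 = 6)
(33865 + 62*(b - 11)) + 4719 = (33865 + 62*(6 - 11)) + 4719 = (33865 + 62*(-5)) + 4719 = (33865 - 310) + 4719 = 33555 + 4719 = 38274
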